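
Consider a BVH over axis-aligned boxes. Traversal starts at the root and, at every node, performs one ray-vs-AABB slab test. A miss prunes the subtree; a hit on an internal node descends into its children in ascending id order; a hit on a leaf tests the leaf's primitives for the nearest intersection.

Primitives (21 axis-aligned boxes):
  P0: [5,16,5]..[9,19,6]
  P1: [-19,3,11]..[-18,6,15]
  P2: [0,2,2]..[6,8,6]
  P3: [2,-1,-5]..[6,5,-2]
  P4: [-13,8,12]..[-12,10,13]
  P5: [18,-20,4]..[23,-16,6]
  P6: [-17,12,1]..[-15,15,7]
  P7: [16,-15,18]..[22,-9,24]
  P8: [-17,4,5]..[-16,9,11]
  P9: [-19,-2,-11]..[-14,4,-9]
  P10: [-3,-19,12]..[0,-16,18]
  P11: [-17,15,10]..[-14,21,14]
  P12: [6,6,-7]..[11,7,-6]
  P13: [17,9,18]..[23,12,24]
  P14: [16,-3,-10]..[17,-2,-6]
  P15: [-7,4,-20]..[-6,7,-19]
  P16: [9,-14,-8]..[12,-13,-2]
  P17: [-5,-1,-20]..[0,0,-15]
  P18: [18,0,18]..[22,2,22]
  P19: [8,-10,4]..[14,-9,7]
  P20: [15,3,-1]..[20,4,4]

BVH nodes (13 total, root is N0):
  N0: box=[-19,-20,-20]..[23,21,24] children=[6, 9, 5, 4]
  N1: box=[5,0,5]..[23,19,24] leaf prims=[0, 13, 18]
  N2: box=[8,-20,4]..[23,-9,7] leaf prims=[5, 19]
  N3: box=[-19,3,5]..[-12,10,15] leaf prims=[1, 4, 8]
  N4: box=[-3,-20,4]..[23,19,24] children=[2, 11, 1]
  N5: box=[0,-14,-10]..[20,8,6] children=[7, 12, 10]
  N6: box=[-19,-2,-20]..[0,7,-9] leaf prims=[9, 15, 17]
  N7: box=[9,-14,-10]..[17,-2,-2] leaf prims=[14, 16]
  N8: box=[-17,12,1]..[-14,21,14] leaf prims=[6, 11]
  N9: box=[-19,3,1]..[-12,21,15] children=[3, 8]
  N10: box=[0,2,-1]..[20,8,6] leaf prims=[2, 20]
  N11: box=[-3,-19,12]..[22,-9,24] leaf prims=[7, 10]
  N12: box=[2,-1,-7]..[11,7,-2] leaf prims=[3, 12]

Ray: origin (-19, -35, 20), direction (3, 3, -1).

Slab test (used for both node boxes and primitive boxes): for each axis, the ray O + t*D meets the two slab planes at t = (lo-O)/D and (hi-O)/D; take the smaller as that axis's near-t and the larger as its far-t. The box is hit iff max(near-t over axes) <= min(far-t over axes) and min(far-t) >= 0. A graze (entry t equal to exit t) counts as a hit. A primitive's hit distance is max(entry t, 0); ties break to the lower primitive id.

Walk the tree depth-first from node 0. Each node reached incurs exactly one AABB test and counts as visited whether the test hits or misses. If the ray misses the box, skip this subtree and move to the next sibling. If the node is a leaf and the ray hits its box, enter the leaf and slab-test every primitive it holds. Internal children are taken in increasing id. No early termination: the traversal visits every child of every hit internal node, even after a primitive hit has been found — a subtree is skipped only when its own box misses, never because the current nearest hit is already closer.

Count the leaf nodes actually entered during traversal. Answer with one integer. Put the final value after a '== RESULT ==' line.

Walk:
N0 x:[0,14] y:[5,56/3] z:[-4,40] -> hit [5,14], descend [4, 5, 6, 9]
  N4 x:[16/3,14] y:[5,18] z:[-4,16] -> hit [16/3,14], descend [1, 2, 11]
    N1 x:[8,14] y:[35/3,18] z:[-4,15] -> hit [35/3,14] leaf, test {P0(miss), P13(miss), P18(miss)}
    N2 x:[9,14] y:[5,26/3] z:[13,16] -> miss, prune
    N11 x:[16/3,41/3] y:[16/3,26/3] z:[-4,8] -> hit [16/3,8] leaf, test {P7(miss), P10@t=16/3}
  N5 x:[19/3,13] y:[7,43/3] z:[14,30] -> miss, prune
  N6 x:[0,19/3] y:[11,14] z:[29,40] -> miss, prune
  N9 x:[0,7/3] y:[38/3,56/3] z:[5,19] -> miss, prune

8 AABB tests over nodes [0, 4, 1, 2, 11, 5, 6, 9]; 2 leaves entered; closest P10.

== RESULT ==
2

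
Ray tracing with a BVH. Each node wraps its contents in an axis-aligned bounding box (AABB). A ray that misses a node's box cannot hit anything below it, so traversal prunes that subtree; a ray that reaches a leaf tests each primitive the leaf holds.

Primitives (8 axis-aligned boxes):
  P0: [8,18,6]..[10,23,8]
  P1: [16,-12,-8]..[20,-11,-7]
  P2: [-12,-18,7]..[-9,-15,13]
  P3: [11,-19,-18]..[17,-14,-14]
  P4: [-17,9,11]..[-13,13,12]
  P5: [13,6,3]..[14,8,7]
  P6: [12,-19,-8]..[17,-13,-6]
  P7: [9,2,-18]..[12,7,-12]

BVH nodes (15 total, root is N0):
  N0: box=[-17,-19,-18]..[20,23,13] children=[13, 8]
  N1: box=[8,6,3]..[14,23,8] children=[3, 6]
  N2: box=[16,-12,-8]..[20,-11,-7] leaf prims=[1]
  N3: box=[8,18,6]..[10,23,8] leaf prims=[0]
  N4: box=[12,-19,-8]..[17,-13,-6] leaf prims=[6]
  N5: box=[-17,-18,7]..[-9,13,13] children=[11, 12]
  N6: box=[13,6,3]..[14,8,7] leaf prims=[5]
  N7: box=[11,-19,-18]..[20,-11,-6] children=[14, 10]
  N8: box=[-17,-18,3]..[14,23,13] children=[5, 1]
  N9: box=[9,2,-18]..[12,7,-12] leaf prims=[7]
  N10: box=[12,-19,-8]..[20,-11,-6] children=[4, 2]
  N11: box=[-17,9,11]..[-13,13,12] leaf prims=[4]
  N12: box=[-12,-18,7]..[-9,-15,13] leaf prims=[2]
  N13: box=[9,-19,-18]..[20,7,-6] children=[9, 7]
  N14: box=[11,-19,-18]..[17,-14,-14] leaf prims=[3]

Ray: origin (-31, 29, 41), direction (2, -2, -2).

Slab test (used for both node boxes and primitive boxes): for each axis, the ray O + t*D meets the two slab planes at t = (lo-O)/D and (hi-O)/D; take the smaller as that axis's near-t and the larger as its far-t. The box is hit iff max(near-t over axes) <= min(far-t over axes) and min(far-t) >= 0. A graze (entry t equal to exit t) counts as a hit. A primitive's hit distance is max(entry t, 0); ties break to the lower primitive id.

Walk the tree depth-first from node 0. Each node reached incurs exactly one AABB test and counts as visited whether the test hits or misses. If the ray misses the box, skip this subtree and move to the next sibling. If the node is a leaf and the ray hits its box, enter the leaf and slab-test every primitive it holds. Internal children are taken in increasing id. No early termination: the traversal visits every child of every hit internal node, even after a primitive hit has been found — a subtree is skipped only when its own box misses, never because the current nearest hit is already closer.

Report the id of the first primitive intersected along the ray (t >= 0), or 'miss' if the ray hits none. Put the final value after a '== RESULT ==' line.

Traverse from the root:
N0 x:[7,51/2] y:[3,24] z:[14,59/2] -> hit [14,24], descend [8, 13]
  N8 x:[7,45/2] y:[3,47/2] z:[14,19] -> hit [14,19], descend [1, 5]
    N1 x:[39/2,45/2] y:[3,23/2] z:[33/2,19] -> miss, prune
    N5 x:[7,11] y:[8,47/2] z:[14,17] -> miss, prune
  N13 x:[20,51/2] y:[11,24] z:[47/2,59/2] -> hit [47/2,24], descend [7, 9]
    N7 x:[21,51/2] y:[20,24] z:[47/2,59/2] -> hit [47/2,24], descend [10, 14]
      N10 x:[43/2,51/2] y:[20,24] z:[47/2,49/2] -> hit [47/2,24], descend [2, 4]
        N2 x:[47/2,51/2] y:[20,41/2] z:[24,49/2] -> miss, prune
        N4 x:[43/2,24] y:[21,24] z:[47/2,49/2] -> hit [47/2,24] leaf, test {P6@t=47/2}
      N14 x:[21,24] y:[43/2,24] z:[55/2,59/2] -> miss, prune
    N9 x:[20,43/2] y:[11,27/2] z:[53/2,59/2] -> miss, prune

Visited [0, 8, 1, 5, 13, 7, 10, 2, 4, 14, 9]. Tests: 11 box, 1 leaf. Nearest: P6.

== RESULT ==
6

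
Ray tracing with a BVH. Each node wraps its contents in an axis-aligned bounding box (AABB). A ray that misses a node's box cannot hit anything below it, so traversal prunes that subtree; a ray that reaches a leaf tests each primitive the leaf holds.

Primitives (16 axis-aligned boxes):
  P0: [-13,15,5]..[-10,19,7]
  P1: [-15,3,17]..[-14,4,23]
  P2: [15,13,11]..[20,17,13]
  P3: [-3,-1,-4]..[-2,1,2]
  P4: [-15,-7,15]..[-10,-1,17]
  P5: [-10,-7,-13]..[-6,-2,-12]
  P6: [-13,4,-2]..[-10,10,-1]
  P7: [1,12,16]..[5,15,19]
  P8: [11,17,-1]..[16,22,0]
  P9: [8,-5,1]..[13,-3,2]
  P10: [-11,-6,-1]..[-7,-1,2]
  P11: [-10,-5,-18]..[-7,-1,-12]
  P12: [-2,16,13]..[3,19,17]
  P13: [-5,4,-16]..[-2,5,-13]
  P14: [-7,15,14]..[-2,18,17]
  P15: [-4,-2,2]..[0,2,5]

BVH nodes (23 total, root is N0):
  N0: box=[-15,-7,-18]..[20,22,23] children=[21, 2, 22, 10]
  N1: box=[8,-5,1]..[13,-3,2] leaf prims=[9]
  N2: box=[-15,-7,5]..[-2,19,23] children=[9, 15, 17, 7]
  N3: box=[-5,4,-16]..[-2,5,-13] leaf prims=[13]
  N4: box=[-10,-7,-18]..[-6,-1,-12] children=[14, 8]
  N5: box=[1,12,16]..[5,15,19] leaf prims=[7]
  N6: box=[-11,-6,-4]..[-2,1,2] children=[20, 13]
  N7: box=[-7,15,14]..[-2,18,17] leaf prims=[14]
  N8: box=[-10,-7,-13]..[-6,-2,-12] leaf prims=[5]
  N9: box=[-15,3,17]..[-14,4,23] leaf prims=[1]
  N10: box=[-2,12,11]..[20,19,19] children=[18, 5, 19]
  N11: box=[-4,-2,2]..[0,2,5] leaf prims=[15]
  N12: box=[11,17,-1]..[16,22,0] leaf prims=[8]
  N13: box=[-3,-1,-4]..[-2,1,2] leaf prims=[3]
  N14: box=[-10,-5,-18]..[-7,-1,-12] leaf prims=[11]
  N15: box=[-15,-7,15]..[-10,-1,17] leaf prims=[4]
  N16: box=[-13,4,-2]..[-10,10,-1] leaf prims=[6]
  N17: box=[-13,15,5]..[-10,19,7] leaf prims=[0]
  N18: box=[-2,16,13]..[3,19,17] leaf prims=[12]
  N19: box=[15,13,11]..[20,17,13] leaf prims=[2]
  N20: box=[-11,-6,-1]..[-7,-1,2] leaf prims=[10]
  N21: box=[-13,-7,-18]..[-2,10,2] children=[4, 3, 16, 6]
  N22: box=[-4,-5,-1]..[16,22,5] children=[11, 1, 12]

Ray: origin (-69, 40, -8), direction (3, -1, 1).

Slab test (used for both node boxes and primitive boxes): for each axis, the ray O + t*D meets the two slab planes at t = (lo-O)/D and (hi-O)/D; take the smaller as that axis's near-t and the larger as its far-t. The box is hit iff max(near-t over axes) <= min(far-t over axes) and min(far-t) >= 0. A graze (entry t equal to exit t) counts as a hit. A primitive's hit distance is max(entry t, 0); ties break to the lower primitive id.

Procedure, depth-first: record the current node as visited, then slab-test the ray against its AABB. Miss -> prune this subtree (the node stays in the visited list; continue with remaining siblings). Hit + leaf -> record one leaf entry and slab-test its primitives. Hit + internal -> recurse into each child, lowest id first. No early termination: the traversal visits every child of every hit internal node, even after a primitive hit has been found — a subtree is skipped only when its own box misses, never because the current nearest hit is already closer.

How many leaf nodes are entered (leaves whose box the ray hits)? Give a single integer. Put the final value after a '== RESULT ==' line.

Walk:
N0 x:[18,89/3] y:[18,47] z:[-10,31] -> hit [18,89/3], descend [2, 10, 21, 22]
  N2 x:[18,67/3] y:[21,47] z:[13,31] -> hit [21,67/3], descend [7, 9, 15, 17]
    N7 x:[62/3,67/3] y:[22,25] z:[22,25] -> hit [22,67/3] leaf, test {P14@t=22}
    N9 x:[18,55/3] y:[36,37] z:[25,31] -> miss, prune
    N15 x:[18,59/3] y:[41,47] z:[23,25] -> miss, prune
    N17 x:[56/3,59/3] y:[21,25] z:[13,15] -> miss, prune
  N10 x:[67/3,89/3] y:[21,28] z:[19,27] -> hit [67/3,27], descend [5, 18, 19]
    N5 x:[70/3,74/3] y:[25,28] z:[24,27] -> miss, prune
    N18 x:[67/3,24] y:[21,24] z:[21,25] -> hit [67/3,24] leaf, test {P12@t=67/3}
    N19 x:[28,89/3] y:[23,27] z:[19,21] -> miss, prune
  N21 x:[56/3,67/3] y:[30,47] z:[-10,10] -> miss, prune
  N22 x:[65/3,85/3] y:[18,45] z:[7,13] -> miss, prune

Summary -> nodes [0, 2, 7, 9, 15, 17, 10, 5, 18, 19, 21, 22]; box-tests=12; leaf-entries=2; first=P14

== RESULT ==
2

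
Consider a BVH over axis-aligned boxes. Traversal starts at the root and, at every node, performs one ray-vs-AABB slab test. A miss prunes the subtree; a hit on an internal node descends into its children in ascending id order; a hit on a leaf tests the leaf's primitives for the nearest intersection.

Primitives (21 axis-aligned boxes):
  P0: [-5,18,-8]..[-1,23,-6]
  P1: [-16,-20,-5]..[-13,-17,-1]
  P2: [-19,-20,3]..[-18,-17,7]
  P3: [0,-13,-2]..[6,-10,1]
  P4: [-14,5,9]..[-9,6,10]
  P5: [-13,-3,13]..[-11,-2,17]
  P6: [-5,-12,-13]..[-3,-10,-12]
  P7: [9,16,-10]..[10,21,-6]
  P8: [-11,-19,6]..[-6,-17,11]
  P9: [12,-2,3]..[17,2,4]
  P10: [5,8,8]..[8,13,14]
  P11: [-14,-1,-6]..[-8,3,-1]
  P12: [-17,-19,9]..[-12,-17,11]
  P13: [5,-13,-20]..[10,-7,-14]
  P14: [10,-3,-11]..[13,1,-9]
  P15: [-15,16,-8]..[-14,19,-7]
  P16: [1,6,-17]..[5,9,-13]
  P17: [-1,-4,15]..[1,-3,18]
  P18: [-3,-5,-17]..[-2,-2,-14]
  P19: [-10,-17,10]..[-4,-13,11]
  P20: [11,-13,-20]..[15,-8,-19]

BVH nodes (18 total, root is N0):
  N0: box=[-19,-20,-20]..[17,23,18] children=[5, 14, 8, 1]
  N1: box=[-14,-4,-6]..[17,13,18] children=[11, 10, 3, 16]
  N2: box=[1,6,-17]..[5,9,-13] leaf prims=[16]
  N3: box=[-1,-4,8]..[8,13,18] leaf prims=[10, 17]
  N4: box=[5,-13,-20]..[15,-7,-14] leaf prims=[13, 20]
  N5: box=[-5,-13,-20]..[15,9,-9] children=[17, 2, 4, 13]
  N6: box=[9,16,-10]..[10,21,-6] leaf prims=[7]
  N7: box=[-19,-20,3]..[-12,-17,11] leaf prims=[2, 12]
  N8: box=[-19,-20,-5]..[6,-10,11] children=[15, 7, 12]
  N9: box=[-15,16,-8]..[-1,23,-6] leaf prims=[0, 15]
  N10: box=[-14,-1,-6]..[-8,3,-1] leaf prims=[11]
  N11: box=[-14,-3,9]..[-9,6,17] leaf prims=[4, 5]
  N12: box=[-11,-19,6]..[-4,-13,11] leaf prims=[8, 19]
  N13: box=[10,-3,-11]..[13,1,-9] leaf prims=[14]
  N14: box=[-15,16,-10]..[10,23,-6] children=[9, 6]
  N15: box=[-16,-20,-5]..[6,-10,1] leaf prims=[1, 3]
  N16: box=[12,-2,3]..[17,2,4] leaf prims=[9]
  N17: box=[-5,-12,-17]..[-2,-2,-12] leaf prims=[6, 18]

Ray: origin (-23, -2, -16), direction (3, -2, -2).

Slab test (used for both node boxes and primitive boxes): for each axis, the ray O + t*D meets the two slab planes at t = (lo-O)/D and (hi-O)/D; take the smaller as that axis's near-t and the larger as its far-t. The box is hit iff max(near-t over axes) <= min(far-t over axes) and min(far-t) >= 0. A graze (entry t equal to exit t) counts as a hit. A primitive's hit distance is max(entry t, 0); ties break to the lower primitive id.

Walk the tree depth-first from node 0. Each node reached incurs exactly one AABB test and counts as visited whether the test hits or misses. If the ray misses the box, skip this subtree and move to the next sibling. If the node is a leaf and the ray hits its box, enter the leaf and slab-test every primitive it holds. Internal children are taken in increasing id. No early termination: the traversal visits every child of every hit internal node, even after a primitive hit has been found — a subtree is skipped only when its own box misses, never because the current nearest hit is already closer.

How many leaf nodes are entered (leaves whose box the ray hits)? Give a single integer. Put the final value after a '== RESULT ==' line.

Walk:
N0 x:[4/3,40/3] y:[-25/2,9] z:[-17,2] -> hit [4/3,2], descend [1, 5, 8, 14]
  N1 x:[3,40/3] y:[-15/2,1] z:[-17,-5] -> miss, prune
  N5 x:[6,38/3] y:[-11/2,11/2] z:[-7/2,2] -> miss, prune
  N8 x:[4/3,29/3] y:[4,9] z:[-27/2,-11/2] -> miss, prune
  N14 x:[8/3,11] y:[-25/2,-9] z:[-5,-3] -> miss, prune

Visited [0, 1, 5, 8, 14]. Tests: 5 box, 0 leaf. Nearest: miss.

== RESULT ==
0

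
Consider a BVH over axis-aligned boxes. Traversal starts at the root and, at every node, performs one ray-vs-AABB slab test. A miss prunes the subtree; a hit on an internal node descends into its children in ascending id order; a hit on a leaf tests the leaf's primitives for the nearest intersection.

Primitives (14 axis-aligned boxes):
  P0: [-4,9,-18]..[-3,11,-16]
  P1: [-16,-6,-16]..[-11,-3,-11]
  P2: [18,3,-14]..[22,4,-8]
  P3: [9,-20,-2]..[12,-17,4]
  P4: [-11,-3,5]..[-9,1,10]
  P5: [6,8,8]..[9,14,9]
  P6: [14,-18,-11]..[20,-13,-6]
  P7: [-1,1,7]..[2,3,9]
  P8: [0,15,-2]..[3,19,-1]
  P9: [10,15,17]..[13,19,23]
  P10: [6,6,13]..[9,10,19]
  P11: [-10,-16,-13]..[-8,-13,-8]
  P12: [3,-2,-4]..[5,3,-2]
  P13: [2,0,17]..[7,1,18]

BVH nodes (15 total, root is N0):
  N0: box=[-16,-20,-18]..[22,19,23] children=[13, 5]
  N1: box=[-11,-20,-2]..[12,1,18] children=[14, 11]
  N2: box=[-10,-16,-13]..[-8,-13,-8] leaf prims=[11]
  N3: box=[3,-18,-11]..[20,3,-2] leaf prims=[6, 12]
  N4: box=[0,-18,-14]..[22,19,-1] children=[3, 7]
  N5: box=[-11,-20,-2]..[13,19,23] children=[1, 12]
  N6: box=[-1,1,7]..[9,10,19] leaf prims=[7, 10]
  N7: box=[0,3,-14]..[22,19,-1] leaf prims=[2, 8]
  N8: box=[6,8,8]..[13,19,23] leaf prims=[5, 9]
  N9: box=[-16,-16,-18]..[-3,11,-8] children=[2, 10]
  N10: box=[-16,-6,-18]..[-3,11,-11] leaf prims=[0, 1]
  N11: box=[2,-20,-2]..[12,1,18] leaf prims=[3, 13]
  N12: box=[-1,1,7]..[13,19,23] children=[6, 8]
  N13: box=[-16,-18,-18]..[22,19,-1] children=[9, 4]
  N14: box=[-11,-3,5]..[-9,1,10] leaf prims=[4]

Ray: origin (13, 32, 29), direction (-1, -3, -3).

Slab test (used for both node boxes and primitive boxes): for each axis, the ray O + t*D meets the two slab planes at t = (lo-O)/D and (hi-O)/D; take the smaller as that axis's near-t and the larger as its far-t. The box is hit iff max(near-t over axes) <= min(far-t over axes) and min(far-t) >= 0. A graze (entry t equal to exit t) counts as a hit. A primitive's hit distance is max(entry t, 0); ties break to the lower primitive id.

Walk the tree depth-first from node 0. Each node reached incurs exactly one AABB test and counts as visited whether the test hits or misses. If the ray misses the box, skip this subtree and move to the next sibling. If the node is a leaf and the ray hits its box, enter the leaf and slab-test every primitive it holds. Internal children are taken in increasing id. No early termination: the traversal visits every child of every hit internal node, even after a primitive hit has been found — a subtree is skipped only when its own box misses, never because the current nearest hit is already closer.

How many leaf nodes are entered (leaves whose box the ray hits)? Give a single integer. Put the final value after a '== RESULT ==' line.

Trace the traversal:
N0 x:[-9,29] y:[13/3,52/3] z:[2,47/3] -> hit [13/3,47/3], descend [5, 13]
  N5 x:[0,24] y:[13/3,52/3] z:[2,31/3] -> hit [13/3,31/3], descend [1, 12]
    N1 x:[1,24] y:[31/3,52/3] z:[11/3,31/3] -> hit [31/3,31/3], descend [11, 14]
      N11 x:[1,11] y:[31/3,52/3] z:[11/3,31/3] -> hit [31/3,31/3] leaf, test {P3(miss), P13(miss)}
      N14 x:[22,24] y:[31/3,35/3] z:[19/3,8] -> miss, prune
    N12 x:[0,14] y:[13/3,31/3] z:[2,22/3] -> hit [13/3,22/3], descend [6, 8]
      N6 x:[4,14] y:[22/3,31/3] z:[10/3,22/3] -> hit [22/3,22/3] leaf, test {P7(miss), P10(miss)}
      N8 x:[0,7] y:[13/3,8] z:[2,7] -> hit [13/3,7] leaf, test {P5@t=20/3, P9(miss)}
  N13 x:[-9,29] y:[13/3,50/3] z:[10,47/3] -> hit [10,47/3], descend [4, 9]
    N4 x:[-9,13] y:[13/3,50/3] z:[10,43/3] -> hit [10,13], descend [3, 7]
      N3 x:[-7,10] y:[29/3,50/3] z:[31/3,40/3] -> miss, prune
      N7 x:[-9,13] y:[13/3,29/3] z:[10,43/3] -> miss, prune
    N9 x:[16,29] y:[7,16] z:[37/3,47/3] -> miss, prune

order=[0, 5, 1, 11, 14, 12, 6, 8, 13, 4, 3, 7, 9]  |boxes|=13  |leaves|=3  hit=P5

== RESULT ==
3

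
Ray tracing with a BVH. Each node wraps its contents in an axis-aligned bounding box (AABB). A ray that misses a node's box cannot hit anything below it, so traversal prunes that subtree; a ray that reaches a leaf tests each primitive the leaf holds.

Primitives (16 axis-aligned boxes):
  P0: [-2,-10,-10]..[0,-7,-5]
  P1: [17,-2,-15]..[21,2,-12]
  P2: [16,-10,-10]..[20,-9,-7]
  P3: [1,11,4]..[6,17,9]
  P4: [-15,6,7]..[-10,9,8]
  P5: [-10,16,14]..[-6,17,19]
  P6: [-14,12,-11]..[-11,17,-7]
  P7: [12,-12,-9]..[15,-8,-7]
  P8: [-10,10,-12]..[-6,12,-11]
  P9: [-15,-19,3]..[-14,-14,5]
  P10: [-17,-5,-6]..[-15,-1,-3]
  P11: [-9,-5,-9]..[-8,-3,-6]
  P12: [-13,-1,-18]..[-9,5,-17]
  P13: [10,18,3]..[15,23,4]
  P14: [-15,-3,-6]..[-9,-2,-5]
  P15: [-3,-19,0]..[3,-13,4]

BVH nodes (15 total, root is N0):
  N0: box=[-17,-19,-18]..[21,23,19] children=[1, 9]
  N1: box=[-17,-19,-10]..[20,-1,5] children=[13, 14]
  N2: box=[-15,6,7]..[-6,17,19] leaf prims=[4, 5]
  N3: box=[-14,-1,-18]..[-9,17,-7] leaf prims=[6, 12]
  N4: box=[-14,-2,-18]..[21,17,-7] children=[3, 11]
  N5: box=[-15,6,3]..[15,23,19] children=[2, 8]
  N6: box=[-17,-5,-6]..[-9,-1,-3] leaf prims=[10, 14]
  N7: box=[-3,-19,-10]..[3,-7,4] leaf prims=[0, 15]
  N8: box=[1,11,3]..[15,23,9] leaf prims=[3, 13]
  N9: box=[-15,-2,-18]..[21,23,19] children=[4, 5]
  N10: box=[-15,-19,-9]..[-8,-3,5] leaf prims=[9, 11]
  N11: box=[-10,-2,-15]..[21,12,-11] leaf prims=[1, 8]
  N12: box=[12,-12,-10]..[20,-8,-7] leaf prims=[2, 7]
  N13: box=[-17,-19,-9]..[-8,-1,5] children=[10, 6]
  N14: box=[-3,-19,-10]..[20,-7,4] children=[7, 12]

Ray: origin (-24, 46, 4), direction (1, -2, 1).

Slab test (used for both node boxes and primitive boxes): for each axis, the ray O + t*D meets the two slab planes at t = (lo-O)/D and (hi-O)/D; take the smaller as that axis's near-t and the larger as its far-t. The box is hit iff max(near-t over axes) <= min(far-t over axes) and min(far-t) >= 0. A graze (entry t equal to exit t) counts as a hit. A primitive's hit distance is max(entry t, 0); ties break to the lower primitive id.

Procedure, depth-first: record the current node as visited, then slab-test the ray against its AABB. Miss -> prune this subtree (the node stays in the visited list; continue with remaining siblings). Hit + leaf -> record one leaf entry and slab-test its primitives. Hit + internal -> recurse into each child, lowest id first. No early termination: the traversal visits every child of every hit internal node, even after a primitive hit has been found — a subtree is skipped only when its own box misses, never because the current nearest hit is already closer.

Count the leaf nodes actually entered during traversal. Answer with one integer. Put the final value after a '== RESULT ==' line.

Walk:
N0 x:[7,45] y:[23/2,65/2] z:[-22,15] -> hit [23/2,15], descend [1, 9]
  N1 x:[7,44] y:[47/2,65/2] z:[-14,1] -> miss, prune
  N9 x:[9,45] y:[23/2,24] z:[-22,15] -> hit [23/2,15], descend [4, 5]
    N4 x:[10,45] y:[29/2,24] z:[-22,-11] -> miss, prune
    N5 x:[9,39] y:[23/2,20] z:[-1,15] -> hit [23/2,15], descend [2, 8]
      N2 x:[9,18] y:[29/2,20] z:[3,15] -> hit [29/2,15] leaf, test {P4(miss), P5@t=29/2}
      N8 x:[25,39] y:[23/2,35/2] z:[-1,5] -> miss, prune

Summary -> nodes [0, 1, 9, 4, 5, 2, 8]; box-tests=7; leaf-entries=1; first=P5

== RESULT ==
1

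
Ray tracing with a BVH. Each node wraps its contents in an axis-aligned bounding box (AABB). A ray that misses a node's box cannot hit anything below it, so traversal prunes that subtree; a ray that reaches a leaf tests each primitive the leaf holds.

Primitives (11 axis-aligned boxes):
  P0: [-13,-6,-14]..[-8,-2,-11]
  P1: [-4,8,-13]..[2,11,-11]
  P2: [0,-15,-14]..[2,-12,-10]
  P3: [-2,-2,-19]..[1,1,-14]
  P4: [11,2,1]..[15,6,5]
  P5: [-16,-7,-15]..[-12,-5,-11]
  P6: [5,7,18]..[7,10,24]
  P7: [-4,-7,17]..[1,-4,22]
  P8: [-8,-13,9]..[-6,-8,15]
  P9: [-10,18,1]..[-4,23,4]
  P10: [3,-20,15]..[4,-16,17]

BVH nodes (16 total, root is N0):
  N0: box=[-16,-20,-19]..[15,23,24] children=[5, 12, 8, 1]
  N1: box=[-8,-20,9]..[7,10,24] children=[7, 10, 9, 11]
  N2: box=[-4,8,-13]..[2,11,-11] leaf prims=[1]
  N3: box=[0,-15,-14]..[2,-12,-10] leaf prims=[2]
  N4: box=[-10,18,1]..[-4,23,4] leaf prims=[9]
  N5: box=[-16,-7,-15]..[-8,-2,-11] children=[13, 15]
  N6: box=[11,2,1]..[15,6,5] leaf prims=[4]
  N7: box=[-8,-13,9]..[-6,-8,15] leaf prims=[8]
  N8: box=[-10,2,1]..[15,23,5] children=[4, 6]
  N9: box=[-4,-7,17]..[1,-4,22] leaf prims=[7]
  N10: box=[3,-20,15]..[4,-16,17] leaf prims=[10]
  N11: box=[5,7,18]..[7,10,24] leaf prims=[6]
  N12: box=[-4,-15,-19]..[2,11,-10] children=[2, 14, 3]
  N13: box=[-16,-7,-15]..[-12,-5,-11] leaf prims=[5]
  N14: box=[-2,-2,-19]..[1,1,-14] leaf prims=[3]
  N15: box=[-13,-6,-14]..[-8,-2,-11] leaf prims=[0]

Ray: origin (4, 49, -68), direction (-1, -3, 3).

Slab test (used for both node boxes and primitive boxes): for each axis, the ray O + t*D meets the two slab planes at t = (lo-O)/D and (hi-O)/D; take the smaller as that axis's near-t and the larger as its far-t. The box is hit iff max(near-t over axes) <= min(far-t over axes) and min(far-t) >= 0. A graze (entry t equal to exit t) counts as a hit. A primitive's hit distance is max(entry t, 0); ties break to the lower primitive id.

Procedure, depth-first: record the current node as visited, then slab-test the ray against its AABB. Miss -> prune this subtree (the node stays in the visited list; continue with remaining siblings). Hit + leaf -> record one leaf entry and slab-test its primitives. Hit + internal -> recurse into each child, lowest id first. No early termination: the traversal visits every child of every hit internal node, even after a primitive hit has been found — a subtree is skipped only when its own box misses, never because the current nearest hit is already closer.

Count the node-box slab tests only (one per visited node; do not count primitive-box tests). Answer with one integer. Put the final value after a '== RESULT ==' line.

Trace the traversal:
N0 x:[-11,20] y:[26/3,23] z:[49/3,92/3] -> hit [49/3,20], descend [1, 5, 8, 12]
  N1 x:[-3,12] y:[13,23] z:[77/3,92/3] -> miss, prune
  N5 x:[12,20] y:[17,56/3] z:[53/3,19] -> hit [53/3,56/3], descend [13, 15]
    N13 x:[16,20] y:[18,56/3] z:[53/3,19] -> hit [18,56/3] leaf, test {P5@t=18}
    N15 x:[12,17] y:[17,55/3] z:[18,19] -> miss, prune
  N8 x:[-11,14] y:[26/3,47/3] z:[23,73/3] -> miss, prune
  N12 x:[2,8] y:[38/3,64/3] z:[49/3,58/3] -> miss, prune

Visited [0, 1, 5, 13, 15, 8, 12]. Tests: 7 box, 1 leaf. Nearest: P5.

== RESULT ==
7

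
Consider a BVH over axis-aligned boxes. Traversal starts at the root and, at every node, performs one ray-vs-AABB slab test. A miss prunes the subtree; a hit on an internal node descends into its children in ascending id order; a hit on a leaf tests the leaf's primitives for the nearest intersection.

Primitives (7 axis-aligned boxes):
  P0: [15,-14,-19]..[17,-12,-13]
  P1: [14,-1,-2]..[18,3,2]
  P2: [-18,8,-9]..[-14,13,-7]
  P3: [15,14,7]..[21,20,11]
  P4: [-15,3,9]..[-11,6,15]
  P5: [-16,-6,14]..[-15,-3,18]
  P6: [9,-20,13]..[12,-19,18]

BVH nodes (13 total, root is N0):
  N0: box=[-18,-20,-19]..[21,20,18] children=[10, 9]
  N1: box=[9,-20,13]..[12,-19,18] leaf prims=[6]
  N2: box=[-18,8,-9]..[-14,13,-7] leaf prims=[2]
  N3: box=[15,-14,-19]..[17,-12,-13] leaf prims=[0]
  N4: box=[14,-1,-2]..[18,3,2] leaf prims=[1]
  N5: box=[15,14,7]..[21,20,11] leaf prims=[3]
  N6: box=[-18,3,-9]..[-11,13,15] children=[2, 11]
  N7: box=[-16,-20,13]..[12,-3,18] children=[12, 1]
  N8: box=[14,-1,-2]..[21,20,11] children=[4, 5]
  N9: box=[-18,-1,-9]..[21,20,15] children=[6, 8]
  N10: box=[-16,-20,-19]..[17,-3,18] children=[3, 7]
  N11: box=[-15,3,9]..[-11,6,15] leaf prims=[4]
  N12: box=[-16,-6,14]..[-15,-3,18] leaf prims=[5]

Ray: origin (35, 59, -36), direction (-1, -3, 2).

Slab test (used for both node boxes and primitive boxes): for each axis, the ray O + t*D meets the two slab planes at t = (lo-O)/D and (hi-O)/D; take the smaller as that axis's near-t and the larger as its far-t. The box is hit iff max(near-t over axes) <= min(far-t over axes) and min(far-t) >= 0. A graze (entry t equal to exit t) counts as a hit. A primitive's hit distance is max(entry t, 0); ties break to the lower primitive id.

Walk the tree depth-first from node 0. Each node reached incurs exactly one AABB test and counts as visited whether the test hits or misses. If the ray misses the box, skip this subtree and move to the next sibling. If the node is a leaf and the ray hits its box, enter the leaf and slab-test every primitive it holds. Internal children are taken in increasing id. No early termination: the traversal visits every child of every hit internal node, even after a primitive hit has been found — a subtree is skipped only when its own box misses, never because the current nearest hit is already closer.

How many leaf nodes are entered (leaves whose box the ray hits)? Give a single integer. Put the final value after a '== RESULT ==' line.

Walk:
N0 x:[14,53] y:[13,79/3] z:[17/2,27] -> hit [14,79/3], descend [9, 10]
  N9 x:[14,53] y:[13,20] z:[27/2,51/2] -> hit [14,20], descend [6, 8]
    N6 x:[46,53] y:[46/3,56/3] z:[27/2,51/2] -> miss, prune
    N8 x:[14,21] y:[13,20] z:[17,47/2] -> hit [17,20], descend [4, 5]
      N4 x:[17,21] y:[56/3,20] z:[17,19] -> hit [56/3,19] leaf, test {P1@t=56/3}
      N5 x:[14,20] y:[13,15] z:[43/2,47/2] -> miss, prune
  N10 x:[18,51] y:[62/3,79/3] z:[17/2,27] -> hit [62/3,79/3], descend [3, 7]
    N3 x:[18,20] y:[71/3,73/3] z:[17/2,23/2] -> miss, prune
    N7 x:[23,51] y:[62/3,79/3] z:[49/2,27] -> hit [49/2,79/3], descend [1, 12]
      N1 x:[23,26] y:[26,79/3] z:[49/2,27] -> hit [26,26] leaf, test {P6@t=26}
      N12 x:[50,51] y:[62/3,65/3] z:[25,27] -> miss, prune

order=[0, 9, 6, 8, 4, 5, 10, 3, 7, 1, 12]  |boxes|=11  |leaves|=2  hit=P1

== RESULT ==
2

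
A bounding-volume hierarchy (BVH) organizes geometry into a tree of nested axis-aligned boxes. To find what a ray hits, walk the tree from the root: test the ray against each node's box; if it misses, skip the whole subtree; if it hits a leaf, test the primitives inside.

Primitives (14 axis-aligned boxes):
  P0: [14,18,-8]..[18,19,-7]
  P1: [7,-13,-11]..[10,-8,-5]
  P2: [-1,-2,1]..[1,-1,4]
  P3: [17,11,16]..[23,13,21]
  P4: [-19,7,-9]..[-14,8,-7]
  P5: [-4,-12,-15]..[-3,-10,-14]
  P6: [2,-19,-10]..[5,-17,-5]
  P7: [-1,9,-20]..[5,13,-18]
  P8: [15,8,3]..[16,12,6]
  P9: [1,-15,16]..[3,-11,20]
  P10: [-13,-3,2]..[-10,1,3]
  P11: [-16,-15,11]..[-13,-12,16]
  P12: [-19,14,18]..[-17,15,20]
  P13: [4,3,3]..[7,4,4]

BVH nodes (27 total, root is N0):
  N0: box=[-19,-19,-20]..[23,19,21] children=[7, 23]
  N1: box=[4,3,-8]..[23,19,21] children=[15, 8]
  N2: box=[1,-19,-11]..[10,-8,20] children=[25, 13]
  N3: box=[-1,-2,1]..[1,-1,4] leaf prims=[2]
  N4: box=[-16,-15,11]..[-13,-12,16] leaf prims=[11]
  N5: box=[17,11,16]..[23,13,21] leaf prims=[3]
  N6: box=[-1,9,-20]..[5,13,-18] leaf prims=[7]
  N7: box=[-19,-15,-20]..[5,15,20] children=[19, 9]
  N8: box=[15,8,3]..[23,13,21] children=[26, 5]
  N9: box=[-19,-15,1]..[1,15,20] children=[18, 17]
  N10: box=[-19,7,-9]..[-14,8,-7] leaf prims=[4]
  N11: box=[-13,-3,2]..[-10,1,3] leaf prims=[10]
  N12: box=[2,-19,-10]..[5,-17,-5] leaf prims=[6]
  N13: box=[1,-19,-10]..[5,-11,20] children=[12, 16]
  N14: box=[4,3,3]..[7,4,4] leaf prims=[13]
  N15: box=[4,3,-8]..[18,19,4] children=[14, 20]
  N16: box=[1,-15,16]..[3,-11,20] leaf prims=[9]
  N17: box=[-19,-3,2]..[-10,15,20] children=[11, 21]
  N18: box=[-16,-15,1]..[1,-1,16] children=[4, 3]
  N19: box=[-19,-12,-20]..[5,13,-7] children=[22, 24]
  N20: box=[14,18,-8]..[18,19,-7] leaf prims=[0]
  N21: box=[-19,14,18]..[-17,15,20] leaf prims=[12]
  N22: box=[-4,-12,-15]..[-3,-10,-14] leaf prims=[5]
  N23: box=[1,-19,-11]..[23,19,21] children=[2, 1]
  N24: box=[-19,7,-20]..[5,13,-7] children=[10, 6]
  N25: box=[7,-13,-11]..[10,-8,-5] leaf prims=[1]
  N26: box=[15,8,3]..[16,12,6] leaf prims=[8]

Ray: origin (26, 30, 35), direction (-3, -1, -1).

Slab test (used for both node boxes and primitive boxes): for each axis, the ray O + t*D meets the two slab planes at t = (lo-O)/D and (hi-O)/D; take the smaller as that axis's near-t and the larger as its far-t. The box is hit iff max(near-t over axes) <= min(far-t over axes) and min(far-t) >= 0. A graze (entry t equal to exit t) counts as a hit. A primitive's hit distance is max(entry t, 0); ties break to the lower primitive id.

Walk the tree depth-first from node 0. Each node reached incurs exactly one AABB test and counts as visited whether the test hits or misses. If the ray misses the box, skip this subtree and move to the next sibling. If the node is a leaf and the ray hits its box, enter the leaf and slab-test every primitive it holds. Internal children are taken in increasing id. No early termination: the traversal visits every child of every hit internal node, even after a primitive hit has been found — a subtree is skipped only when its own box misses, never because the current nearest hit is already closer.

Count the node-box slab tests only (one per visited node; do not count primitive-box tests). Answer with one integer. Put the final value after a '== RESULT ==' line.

Trace the traversal:
N0 x:[1,15] y:[11,49] z:[14,55] -> hit [14,15], descend [7, 23]
  N7 x:[7,15] y:[15,45] z:[15,55] -> hit [15,15], descend [9, 19]
    N9 x:[25/3,15] y:[15,45] z:[15,34] -> hit [15,15], descend [17, 18]
      N17 x:[12,15] y:[15,33] z:[15,33] -> hit [15,15], descend [11, 21]
        N11 x:[12,13] y:[29,33] z:[32,33] -> miss, prune
        N21 x:[43/3,15] y:[15,16] z:[15,17] -> hit [15,15] leaf, test {P12@t=15}
      N18 x:[25/3,14] y:[31,45] z:[19,34] -> miss, prune
    N19 x:[7,15] y:[17,42] z:[42,55] -> miss, prune
  N23 x:[1,25/3] y:[11,49] z:[14,46] -> miss, prune

9 AABB tests over nodes [0, 7, 9, 17, 11, 21, 18, 19, 23]; 1 leaf entered; closest P12.

== RESULT ==
9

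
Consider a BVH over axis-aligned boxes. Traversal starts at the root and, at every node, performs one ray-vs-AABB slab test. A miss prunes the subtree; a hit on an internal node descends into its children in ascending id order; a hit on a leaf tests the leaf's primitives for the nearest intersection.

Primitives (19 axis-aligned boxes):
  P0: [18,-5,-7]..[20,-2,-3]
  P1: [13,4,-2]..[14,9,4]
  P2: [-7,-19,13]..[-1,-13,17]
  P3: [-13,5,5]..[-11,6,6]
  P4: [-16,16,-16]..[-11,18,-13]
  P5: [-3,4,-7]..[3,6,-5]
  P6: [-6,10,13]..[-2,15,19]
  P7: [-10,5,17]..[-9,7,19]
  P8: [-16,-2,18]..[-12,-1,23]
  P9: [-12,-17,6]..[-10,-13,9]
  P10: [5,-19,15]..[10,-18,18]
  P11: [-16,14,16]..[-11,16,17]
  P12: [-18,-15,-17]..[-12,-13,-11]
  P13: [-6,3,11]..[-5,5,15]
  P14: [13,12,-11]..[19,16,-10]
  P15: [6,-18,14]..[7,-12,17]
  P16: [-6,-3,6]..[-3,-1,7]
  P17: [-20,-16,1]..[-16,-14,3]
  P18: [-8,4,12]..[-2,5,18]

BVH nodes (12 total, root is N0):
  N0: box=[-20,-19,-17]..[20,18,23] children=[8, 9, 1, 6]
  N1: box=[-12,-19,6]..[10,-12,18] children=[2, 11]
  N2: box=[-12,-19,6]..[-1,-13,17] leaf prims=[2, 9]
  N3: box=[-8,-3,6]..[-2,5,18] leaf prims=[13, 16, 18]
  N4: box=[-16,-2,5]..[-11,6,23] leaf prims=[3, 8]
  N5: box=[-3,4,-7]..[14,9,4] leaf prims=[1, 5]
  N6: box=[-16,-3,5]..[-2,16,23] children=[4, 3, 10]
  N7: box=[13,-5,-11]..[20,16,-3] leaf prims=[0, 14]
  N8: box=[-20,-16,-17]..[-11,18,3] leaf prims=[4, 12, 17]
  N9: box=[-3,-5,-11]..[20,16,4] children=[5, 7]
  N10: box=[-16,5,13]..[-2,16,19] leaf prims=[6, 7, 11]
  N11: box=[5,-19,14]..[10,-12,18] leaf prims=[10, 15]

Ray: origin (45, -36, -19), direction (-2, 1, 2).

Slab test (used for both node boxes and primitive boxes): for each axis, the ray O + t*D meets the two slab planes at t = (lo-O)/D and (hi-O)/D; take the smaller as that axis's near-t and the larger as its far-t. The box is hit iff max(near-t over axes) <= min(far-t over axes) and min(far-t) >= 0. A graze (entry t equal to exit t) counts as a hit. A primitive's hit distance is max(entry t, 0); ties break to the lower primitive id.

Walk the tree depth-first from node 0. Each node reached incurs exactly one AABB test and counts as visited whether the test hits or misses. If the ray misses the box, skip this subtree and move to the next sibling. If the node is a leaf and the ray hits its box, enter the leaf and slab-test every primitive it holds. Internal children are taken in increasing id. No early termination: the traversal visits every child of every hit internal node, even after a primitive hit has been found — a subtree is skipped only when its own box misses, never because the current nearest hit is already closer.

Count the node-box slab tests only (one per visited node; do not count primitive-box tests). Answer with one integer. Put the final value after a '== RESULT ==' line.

Trace the traversal:
N0 x:[25/2,65/2] y:[17,54] z:[1,21] -> hit [17,21], descend [1, 6, 8, 9]
  N1 x:[35/2,57/2] y:[17,24] z:[25/2,37/2] -> hit [35/2,37/2], descend [2, 11]
    N2 x:[23,57/2] y:[17,23] z:[25/2,18] -> miss, prune
    N11 x:[35/2,20] y:[17,24] z:[33/2,37/2] -> hit [35/2,37/2] leaf, test {P10@t=35/2, P15(miss)}
  N6 x:[47/2,61/2] y:[33,52] z:[12,21] -> miss, prune
  N8 x:[28,65/2] y:[20,54] z:[1,11] -> miss, prune
  N9 x:[25/2,24] y:[31,52] z:[4,23/2] -> miss, prune

Summary -> nodes [0, 1, 2, 11, 6, 8, 9]; box-tests=7; leaf-entries=1; first=P10

== RESULT ==
7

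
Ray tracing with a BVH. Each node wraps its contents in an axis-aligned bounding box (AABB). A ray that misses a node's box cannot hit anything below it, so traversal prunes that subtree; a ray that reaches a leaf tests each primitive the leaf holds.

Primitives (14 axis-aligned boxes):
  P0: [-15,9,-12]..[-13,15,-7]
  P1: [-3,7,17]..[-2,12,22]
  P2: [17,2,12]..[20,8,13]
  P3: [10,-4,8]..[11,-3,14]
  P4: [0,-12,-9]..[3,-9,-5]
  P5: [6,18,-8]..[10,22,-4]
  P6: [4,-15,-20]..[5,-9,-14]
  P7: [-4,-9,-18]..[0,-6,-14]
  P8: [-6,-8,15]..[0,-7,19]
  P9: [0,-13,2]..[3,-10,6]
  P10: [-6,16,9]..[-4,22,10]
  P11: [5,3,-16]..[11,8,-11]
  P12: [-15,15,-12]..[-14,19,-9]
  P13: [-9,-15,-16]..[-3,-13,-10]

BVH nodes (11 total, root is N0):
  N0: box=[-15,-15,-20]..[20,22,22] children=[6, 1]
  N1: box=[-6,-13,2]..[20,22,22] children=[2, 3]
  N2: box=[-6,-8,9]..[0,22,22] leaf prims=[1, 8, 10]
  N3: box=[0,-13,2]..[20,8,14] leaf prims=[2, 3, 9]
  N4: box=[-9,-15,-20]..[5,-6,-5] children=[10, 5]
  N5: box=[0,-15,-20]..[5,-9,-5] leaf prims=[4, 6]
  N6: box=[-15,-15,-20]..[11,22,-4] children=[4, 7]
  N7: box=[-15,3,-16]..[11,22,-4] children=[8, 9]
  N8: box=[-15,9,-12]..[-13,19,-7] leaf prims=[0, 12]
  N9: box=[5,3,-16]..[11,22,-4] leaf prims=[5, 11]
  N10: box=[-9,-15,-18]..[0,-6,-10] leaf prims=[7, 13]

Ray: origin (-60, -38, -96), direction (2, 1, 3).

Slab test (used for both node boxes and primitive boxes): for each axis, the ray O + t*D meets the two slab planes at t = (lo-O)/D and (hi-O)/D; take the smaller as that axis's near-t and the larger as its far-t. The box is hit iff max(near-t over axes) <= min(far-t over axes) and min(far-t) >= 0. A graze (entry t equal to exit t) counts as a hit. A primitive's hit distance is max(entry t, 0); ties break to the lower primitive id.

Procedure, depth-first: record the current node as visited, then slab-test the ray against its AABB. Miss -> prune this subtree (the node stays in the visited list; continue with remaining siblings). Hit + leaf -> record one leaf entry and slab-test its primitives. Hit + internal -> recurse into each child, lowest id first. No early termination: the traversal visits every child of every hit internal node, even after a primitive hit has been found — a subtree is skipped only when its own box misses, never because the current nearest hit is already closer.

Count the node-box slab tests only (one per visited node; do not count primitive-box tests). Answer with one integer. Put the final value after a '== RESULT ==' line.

Traverse from the root:
N0 x:[45/2,40] y:[23,60] z:[76/3,118/3] -> hit [76/3,118/3], descend [1, 6]
  N1 x:[27,40] y:[25,60] z:[98/3,118/3] -> hit [98/3,118/3], descend [2, 3]
    N2 x:[27,30] y:[30,60] z:[35,118/3] -> miss, prune
    N3 x:[30,40] y:[25,46] z:[98/3,110/3] -> hit [98/3,110/3] leaf, test {P2(miss), P3@t=35, P9(miss)}
  N6 x:[45/2,71/2] y:[23,60] z:[76/3,92/3] -> hit [76/3,92/3], descend [4, 7]
    N4 x:[51/2,65/2] y:[23,32] z:[76/3,91/3] -> hit [51/2,91/3], descend [5, 10]
      N5 x:[30,65/2] y:[23,29] z:[76/3,91/3] -> miss, prune
      N10 x:[51/2,30] y:[23,32] z:[26,86/3] -> hit [26,86/3] leaf, test {P7(miss), P13(miss)}
    N7 x:[45/2,71/2] y:[41,60] z:[80/3,92/3] -> miss, prune

Summary -> nodes [0, 1, 2, 3, 6, 4, 5, 10, 7]; box-tests=9; leaf-entries=2; first=P3

== RESULT ==
9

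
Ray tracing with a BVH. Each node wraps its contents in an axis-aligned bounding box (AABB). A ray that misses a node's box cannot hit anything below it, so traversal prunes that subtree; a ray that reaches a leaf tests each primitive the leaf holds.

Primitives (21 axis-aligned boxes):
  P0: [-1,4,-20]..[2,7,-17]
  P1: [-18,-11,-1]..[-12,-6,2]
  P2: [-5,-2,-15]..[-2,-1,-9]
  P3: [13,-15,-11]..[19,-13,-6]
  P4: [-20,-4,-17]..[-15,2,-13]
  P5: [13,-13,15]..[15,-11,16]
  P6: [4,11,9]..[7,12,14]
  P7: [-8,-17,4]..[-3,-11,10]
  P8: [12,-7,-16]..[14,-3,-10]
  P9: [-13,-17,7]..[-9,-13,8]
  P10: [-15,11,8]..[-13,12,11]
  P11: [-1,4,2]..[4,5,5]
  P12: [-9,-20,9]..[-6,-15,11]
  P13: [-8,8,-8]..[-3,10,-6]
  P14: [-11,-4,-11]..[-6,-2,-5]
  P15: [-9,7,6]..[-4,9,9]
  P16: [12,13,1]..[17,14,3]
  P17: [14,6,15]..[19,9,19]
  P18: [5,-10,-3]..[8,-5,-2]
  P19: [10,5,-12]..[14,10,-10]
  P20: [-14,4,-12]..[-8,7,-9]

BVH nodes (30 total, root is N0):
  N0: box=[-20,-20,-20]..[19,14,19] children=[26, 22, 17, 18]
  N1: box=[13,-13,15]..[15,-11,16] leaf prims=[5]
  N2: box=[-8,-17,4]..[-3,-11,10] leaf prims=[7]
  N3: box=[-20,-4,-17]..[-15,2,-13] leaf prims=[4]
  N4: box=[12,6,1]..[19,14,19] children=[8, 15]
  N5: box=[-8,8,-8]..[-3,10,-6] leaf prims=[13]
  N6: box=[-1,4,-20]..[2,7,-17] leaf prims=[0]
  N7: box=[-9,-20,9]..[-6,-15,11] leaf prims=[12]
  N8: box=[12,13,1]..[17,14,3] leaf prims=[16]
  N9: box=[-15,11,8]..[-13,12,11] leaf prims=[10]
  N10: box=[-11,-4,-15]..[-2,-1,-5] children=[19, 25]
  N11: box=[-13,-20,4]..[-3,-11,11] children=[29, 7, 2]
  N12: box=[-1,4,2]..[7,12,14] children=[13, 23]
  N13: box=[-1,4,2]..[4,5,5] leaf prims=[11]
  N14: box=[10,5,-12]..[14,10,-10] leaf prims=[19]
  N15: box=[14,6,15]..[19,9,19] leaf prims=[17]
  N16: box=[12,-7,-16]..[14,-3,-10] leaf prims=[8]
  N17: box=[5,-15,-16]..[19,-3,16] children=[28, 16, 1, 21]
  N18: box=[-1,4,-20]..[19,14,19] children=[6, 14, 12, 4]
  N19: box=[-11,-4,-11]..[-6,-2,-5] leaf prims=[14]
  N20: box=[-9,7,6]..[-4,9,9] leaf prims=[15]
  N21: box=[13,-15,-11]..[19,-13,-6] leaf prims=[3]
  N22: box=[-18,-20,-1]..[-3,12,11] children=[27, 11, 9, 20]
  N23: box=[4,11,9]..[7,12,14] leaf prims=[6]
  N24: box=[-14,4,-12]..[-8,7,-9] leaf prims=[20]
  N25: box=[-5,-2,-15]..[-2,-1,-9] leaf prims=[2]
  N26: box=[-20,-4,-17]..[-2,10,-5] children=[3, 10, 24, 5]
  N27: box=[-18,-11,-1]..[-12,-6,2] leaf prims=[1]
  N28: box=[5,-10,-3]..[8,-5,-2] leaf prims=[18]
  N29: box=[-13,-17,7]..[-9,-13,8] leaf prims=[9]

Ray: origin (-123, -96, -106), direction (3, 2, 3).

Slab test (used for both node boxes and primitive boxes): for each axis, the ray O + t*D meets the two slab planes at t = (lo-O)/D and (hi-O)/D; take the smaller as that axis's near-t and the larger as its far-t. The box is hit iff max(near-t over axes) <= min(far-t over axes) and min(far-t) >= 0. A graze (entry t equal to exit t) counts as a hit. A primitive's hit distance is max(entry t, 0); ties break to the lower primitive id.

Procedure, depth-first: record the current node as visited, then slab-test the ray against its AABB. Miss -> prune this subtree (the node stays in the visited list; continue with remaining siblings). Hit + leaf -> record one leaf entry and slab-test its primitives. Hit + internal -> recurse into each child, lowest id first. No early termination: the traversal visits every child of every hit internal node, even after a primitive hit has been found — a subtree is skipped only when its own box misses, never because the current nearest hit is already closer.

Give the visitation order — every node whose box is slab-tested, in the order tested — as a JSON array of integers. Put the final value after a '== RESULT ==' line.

Walk:
N0 x:[103/3,142/3] y:[38,55] z:[86/3,125/3] -> hit [38,125/3], descend [17, 18, 22, 26]
  N17 x:[128/3,142/3] y:[81/2,93/2] z:[30,122/3] -> miss, prune
  N18 x:[122/3,142/3] y:[50,55] z:[86/3,125/3] -> miss, prune
  N22 x:[35,40] y:[38,54] z:[35,39] -> hit [38,39], descend [9, 11, 20, 27]
    N9 x:[36,110/3] y:[107/2,54] z:[38,39] -> miss, prune
    N11 x:[110/3,40] y:[38,85/2] z:[110/3,39] -> hit [38,39], descend [2, 7, 29]
      N2 x:[115/3,40] y:[79/2,85/2] z:[110/3,116/3] -> miss, prune
      N7 x:[38,39] y:[38,81/2] z:[115/3,39] -> hit [115/3,39] leaf, test {P12@t=115/3}
      N29 x:[110/3,38] y:[79/2,83/2] z:[113/3,38] -> miss, prune
    N20 x:[38,119/3] y:[103/2,105/2] z:[112/3,115/3] -> miss, prune
    N27 x:[35,37] y:[85/2,45] z:[35,36] -> miss, prune
  N26 x:[103/3,121/3] y:[46,53] z:[89/3,101/3] -> miss, prune

12 AABB tests over nodes [0, 17, 18, 22, 9, 11, 2, 7, 29, 20, 27, 26]; 1 leaf entered; closest P12.

== RESULT ==
[0, 17, 18, 22, 9, 11, 2, 7, 29, 20, 27, 26]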